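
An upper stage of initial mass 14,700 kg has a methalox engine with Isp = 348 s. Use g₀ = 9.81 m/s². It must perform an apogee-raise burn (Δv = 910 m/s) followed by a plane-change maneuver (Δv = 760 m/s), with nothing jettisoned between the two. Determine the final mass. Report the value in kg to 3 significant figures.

final mass ≈ 9010 kg

v_e = Isp · g₀ = 348 × 9.81 = 3413.9 m/s.
After the first burn: m = 14700 × exp(−910/3413.9) = 14700 × 0.76601 = 11,260.3 kg.
After the second burn: m = 11,260.3 × exp(−760/3413.9) = 11,260.3 × 0.80042 = 9,012.97 kg.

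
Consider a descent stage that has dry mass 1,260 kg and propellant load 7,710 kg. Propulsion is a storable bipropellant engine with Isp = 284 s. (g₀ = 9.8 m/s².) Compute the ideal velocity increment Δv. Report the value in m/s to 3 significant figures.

Δv ≈ 5460 m/s

v_e = Isp · g₀ = 284 × 9.8 = 2783.2 m/s.
m₀ = m_dry + m_prop = 1,260 + 7,710 = 8,970 kg.
Δv = v_e · ln(m₀/m_f) = 2783.2 × ln(7.119) = 2783.2 × 1.9628 ≈ 5462.8 m/s.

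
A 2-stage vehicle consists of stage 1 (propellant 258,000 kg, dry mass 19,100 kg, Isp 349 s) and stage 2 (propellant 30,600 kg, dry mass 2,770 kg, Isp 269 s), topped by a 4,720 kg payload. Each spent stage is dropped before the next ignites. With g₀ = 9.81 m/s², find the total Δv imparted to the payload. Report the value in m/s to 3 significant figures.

Δv ≈ 10100 m/s

Ignition mass of stage 1 = 258,000+19,100 + 30,600+2,770 + 4,720 = 315,190 kg.
Stage 1: m₀ = 315,190 kg, m_f = 315,190 − 258,000 = 57,190 kg; Δv = 349×9.81×ln(5.511) = 3423.7×1.7068 ≈ 5844 m/s.
Stage 2: m₀ = 38,090 kg, m_f = 38,090 − 30,600 = 7,490 kg; Δv = 269×9.81×ln(5.085) = 2638.9×1.6264 ≈ 4292 m/s.
Total Δv = 5844 + 4292 = 10136 m/s.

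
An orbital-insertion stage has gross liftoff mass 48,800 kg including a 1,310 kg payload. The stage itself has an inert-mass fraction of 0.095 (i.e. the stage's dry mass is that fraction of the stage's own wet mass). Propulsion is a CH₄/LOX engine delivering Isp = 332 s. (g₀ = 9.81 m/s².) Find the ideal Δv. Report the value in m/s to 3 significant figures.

Δv ≈ 6920 m/s

Stage wet mass = m₀ − payload = 48,800 − 1,310 = 47,490 kg.
Stage dry mass = ε × stage wet mass = 0.095 × 47,490 = 4,511.55 kg.
Burnout mass m_f = stage dry + payload = 4,511.55 + 1,310 = 5,821.55 kg.
v_e = Isp · g₀ = 332 × 9.81 = 3256.9 m/s.
By the Tsiolkovsky rocket equation, Δv = v_e · ln(48,800/5,821.55) = 3256.9 × ln(8.383) = 3256.9 × 2.1262 ≈ 6925 m/s.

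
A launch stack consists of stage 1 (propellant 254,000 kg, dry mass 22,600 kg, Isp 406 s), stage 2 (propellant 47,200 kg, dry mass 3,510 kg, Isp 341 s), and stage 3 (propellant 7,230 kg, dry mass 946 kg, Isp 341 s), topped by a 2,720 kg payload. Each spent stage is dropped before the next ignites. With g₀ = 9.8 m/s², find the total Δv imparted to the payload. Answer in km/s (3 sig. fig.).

Ignition mass of stage 1 = 254,000+22,600 + 47,200+3,510 + 7,230+946 + 2,720 = 338,206 kg.
Stage 1: m₀ = 338,206 kg, m_f = 338,206 − 254,000 = 84,206 kg; Δv = 406×9.8×ln(4.016) = 3978.8×1.3904 ≈ 5532 m/s.
Stage 2: m₀ = 61,606 kg, m_f = 61,606 − 47,200 = 14,406 kg; Δv = 341×9.8×ln(4.276) = 3341.8×1.4531 ≈ 4856 m/s.
Stage 3: m₀ = 10,896 kg, m_f = 10,896 − 7,230 = 3,666 kg; Δv = 341×9.8×ln(2.972) = 3341.8×1.0893 ≈ 3640 m/s.
Total Δv = 5532 + 4856 + 3640 = 14028 m/s.

Δv ≈ 14.0 km/s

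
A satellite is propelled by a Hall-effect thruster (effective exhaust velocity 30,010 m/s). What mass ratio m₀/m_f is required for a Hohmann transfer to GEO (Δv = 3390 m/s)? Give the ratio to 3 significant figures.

mass ratio ≈ 1.12

m₀/m_f = exp(Δv / v_e) = exp(3390 / 30010.0) = exp(0.1130) = 1.1196.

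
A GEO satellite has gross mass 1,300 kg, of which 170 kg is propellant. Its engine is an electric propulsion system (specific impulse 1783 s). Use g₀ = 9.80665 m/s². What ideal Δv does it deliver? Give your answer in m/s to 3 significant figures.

Δv ≈ 2450 m/s

v_e = Isp · g₀ = 1783 × 9.80665 = 17485.3 m/s.
m_f = m₀ − m_prop = 1,300 − 170 = 1,130 kg.
Rocket equation: Δv = v_e · ln(m₀/m_f) = 17485.3 × ln(1.15) = 17485.3 × 0.1401 ≈ 2450.5 m/s.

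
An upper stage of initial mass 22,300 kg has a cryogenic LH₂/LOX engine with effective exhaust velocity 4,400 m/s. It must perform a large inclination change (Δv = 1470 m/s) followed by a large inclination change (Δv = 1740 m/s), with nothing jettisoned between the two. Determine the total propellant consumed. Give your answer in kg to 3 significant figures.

After the first burn: m = 22300 × exp(−1470/4400.0) = 22300 × 0.71599 = 15,966.6 kg.
After the second burn: m = 15,966.6 × exp(−1740/4400.0) = 15,966.6 × 0.67337 = 10,751.4 kg.
Total propellant = m₀ − m_final = 22300 − 10,751.4 = 11,548.6 kg.

total propellant consumed ≈ 11500 kg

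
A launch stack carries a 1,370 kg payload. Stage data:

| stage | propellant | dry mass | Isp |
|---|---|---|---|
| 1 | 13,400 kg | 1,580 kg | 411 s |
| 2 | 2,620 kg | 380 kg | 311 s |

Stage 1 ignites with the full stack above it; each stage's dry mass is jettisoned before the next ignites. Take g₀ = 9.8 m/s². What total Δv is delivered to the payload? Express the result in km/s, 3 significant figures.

Δv ≈ 7.54 km/s

Ignition mass of stage 1 = 13,400+1,580 + 2,620+380 + 1,370 = 19,350 kg.
Stage 1: m₀ = 19,350 kg, m_f = 19,350 − 13,400 = 5,950 kg; Δv = 411×9.8×ln(3.252) = 4027.8×1.1793 ≈ 4750 m/s.
Stage 2: m₀ = 4,370 kg, m_f = 4,370 − 2,620 = 1,750 kg; Δv = 311×9.8×ln(2.497) = 3047.8×0.9151 ≈ 2789 m/s.
Total Δv = 4750 + 2789 = 7539 m/s.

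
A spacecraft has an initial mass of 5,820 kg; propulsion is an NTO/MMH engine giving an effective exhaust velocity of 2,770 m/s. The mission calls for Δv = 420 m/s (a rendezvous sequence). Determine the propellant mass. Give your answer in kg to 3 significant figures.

m₀/m_f = exp(Δv / v_e) = exp(420 / 2770.0) = exp(0.1516) = 1.1637.
m_f = 5,820 / 1.1637 = 5,001.29 kg, so propellant = m₀ − m_f = 5,820 − 5,001.29 = 818.71 kg.

propellant mass ≈ 819 kg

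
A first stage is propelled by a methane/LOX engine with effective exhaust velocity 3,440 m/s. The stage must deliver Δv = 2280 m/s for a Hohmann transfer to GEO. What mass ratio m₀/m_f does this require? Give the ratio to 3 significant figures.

From the ideal rocket equation, m₀/m_f = exp(Δv / v_e) = exp(2280 / 3440.0) = exp(0.6628) = 1.9402.

mass ratio ≈ 1.94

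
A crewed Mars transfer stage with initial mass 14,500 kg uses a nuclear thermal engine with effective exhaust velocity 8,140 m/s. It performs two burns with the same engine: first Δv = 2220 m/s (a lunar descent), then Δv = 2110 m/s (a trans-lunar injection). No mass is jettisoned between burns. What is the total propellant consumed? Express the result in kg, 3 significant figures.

After the first burn: m = 14500 × exp(−2220/8140.0) = 14500 × 0.76130 = 11,038.9 kg.
After the second burn: m = 11,038.9 × exp(−2110/8140.0) = 11,038.9 × 0.77166 = 8,518.28 kg.
Total propellant = m₀ − m_final = 14500 − 8,518.28 = 5,981.72 kg.

total propellant consumed ≈ 5980 kg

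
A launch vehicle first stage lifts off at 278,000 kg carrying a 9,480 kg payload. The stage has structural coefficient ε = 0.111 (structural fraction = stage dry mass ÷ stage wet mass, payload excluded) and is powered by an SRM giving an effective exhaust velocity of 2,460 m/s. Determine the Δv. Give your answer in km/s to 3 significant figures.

Δv ≈ 4.81 km/s

Stage wet mass = m₀ − payload = 278,000 − 9,480 = 268,520 kg.
Stage dry mass = ε × stage wet mass = 0.111 × 268,520 = 29,805.7 kg.
Burnout mass m_f = stage dry + payload = 29,805.7 + 9,480 = 39,285.7 kg.
Δv = v_e · ln(278,000/39,285.7) = 2460.0 × ln(7.076) = 2460.0 × 1.9568 ≈ 4814 m/s.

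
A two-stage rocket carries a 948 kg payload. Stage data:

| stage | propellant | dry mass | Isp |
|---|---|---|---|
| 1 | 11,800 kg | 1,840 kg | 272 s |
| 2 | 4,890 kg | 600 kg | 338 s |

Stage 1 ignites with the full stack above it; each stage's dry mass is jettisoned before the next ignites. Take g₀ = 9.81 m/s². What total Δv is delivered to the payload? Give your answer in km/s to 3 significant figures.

Δv ≈ 7.09 km/s

Ignition mass of stage 1 = 11,800+1,840 + 4,890+600 + 948 = 20,078 kg.
Stage 1: m₀ = 20,078 kg, m_f = 20,078 − 11,800 = 8,278 kg; Δv = 272×9.81×ln(2.425) = 2668.3×0.8860 ≈ 2364 m/s.
Stage 2: m₀ = 6,438 kg, m_f = 6,438 − 4,890 = 1,548 kg; Δv = 338×9.81×ln(4.159) = 3315.8×1.4253 ≈ 4726 m/s.
Total Δv = 2364 + 4726 = 7090 m/s.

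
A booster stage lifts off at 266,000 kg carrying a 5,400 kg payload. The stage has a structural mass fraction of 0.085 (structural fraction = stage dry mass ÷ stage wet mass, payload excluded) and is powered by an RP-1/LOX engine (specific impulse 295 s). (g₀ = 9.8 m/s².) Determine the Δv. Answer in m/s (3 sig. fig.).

Stage wet mass = m₀ − payload = 266,000 − 5,400 = 260,600 kg.
Stage dry mass = ε × stage wet mass = 0.085 × 260,600 = 22,151 kg.
Burnout mass m_f = stage dry + payload = 22,151 + 5,400 = 27,551 kg.
v_e = Isp · g₀ = 295 × 9.8 = 2891.0 m/s.
Rocket equation: Δv = v_e · ln(266,000/27,551) = 2891.0 × ln(9.655) = 2891.0 × 2.2675 ≈ 6555 m/s.

Δv ≈ 6560 m/s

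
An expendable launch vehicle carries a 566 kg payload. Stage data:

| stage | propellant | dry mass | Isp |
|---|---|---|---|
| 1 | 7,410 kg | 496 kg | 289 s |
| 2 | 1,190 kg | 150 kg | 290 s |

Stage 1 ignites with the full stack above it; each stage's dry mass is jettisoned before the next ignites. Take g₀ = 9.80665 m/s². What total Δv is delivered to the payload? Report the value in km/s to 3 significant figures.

Ignition mass of stage 1 = 7,410+496 + 1,190+150 + 566 = 9,812 kg.
Stage 1: m₀ = 9,812 kg, m_f = 9,812 − 7,410 = 2,402 kg; Δv = 289×9.80665×ln(4.085) = 2834.1×1.4073 ≈ 3988 m/s.
Stage 2: m₀ = 1,906 kg, m_f = 1,906 − 1,190 = 716 kg; Δv = 290×9.80665×ln(2.662) = 2843.9×0.9791 ≈ 2784 m/s.
Total Δv = 3988 + 2784 = 6772 m/s.

Δv ≈ 6.77 km/s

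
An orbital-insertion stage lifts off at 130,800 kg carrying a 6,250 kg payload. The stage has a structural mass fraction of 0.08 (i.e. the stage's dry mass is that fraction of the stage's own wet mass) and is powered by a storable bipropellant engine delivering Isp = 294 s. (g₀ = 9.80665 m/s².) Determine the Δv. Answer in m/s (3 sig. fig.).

Stage wet mass = m₀ − payload = 130,800 − 6,250 = 124,550 kg.
Stage dry mass = ε × stage wet mass = 0.08 × 124,550 = 9,964 kg.
Burnout mass m_f = stage dry + payload = 9,964 + 6,250 = 16,214 kg.
v_e = Isp · g₀ = 294 × 9.80665 = 2883.2 m/s.
Rocket equation: Δv = v_e · ln(130,800/16,214) = 2883.2 × ln(8.067) = 2883.2 × 2.0878 ≈ 6019 m/s.

Δv ≈ 6020 m/s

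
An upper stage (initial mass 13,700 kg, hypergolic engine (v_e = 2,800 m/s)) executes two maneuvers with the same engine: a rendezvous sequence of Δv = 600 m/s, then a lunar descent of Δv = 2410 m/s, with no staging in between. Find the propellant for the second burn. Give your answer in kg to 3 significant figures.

propellant for the second burn ≈ 6380 kg

After the first burn: m = 13700 × exp(−600/2800.0) = 13700 × 0.80712 = 11,057.5 kg.
After the second burn: m = 11,057.5 × exp(−2410/2800.0) = 11,057.5 × 0.42286 = 4,675.77 kg.
Second-burn propellant = 11,057.5 − 4,675.77 = 6,381.73 kg.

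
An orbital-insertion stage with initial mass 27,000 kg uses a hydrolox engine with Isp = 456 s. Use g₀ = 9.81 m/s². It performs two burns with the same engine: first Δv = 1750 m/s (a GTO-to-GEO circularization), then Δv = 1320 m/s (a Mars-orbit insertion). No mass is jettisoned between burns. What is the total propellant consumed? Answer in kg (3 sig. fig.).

v_e = Isp · g₀ = 456 × 9.81 = 4473.4 m/s.
After the first burn: m = 27000 × exp(−1750/4473.4) = 27000 × 0.67624 = 18,258.5 kg.
After the second burn: m = 18,258.5 × exp(−1320/4473.4) = 18,258.5 × 0.74447 = 13,592.9 kg.
Total propellant = m₀ − m_final = 27000 − 13,592.9 = 13,407.1 kg.

total propellant consumed ≈ 13400 kg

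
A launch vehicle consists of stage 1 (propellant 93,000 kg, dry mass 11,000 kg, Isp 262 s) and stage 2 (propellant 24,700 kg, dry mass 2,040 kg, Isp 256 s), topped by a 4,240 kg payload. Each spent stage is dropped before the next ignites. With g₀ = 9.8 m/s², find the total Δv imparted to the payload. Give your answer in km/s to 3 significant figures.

Ignition mass of stage 1 = 93,000+11,000 + 24,700+2,040 + 4,240 = 134,980 kg.
Stage 1: m₀ = 134,980 kg, m_f = 134,980 − 93,000 = 41,980 kg; Δv = 262×9.8×ln(3.215) = 2567.6×1.1679 ≈ 2999 m/s.
Stage 2: m₀ = 30,980 kg, m_f = 30,980 − 24,700 = 6,280 kg; Δv = 256×9.8×ln(4.933) = 2508.8×1.5960 ≈ 4004 m/s.
Total Δv = 2999 + 4004 = 7003 m/s.

Δv ≈ 7.00 km/s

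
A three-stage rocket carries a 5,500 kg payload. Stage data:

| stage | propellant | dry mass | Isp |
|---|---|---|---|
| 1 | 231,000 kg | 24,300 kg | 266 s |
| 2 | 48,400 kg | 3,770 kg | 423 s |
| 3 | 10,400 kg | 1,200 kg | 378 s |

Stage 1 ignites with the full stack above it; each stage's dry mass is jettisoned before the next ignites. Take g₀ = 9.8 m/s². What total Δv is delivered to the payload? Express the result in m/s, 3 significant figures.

Δv ≈ 11700 m/s

Ignition mass of stage 1 = 231,000+24,300 + 48,400+3,770 + 10,400+1,200 + 5,500 = 324,570 kg.
Stage 1: m₀ = 324,570 kg, m_f = 324,570 − 231,000 = 93,570 kg; Δv = 266×9.8×ln(3.469) = 2606.8×1.2438 ≈ 3242 m/s.
Stage 2: m₀ = 69,270 kg, m_f = 69,270 − 48,400 = 20,870 kg; Δv = 423×9.8×ln(3.319) = 4145.4×1.1997 ≈ 4973 m/s.
Stage 3: m₀ = 17,100 kg, m_f = 17,100 − 10,400 = 6,700 kg; Δv = 378×9.8×ln(2.552) = 3704.4×0.9370 ≈ 3471 m/s.
Total Δv = 3242 + 4973 + 3471 = 11686 m/s.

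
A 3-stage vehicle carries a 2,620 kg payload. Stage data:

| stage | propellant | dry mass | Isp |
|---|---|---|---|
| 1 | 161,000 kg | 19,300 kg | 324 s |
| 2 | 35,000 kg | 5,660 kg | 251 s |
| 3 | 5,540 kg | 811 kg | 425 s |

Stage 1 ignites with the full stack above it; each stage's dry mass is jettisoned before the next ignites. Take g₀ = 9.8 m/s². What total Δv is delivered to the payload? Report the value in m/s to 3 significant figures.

Ignition mass of stage 1 = 161,000+19,300 + 35,000+5,660 + 5,540+811 + 2,620 = 229,931 kg.
Stage 1: m₀ = 229,931 kg, m_f = 229,931 − 161,000 = 68,931 kg; Δv = 324×9.8×ln(3.336) = 3175.2×1.2047 ≈ 3825 m/s.
Stage 2: m₀ = 49,631 kg, m_f = 49,631 − 35,000 = 14,631 kg; Δv = 251×9.8×ln(3.392) = 2459.8×1.2215 ≈ 3005 m/s.
Stage 3: m₀ = 8,971 kg, m_f = 8,971 − 5,540 = 3,431 kg; Δv = 425×9.8×ln(2.615) = 4165.0×0.9611 ≈ 4003 m/s.
Total Δv = 3825 + 3005 + 4003 = 10833 m/s.

Δv ≈ 10800 m/s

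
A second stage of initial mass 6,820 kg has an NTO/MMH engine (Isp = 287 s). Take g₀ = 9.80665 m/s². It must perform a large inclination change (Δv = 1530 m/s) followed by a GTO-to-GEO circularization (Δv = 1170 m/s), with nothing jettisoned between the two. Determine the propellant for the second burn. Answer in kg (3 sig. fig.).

v_e = Isp · g₀ = 287 × 9.80665 = 2814.5 m/s.
After the first burn: m = 6820 × exp(−1530/2814.5) = 6820 × 0.58065 = 3,960.03 kg.
After the second burn: m = 3,960.03 × exp(−1170/2814.5) = 3,960.03 × 0.65988 = 2,613.14 kg.
Second-burn propellant = 3,960.03 − 2,613.14 = 1,346.89 kg.

propellant for the second burn ≈ 1350 kg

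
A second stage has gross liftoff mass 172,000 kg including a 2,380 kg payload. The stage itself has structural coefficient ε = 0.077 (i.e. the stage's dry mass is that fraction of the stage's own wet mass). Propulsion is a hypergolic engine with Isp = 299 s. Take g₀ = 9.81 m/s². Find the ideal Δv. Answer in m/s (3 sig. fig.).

Δv ≈ 7070 m/s

Stage wet mass = m₀ − payload = 172,000 − 2,380 = 169,620 kg.
Stage dry mass = ε × stage wet mass = 0.077 × 169,620 = 13,060.7 kg.
Burnout mass m_f = stage dry + payload = 13,060.7 + 2,380 = 15,440.7 kg.
v_e = Isp · g₀ = 299 × 9.81 = 2933.2 m/s.
Δv = v_e · ln(172,000/15,440.7) = 2933.2 × ln(11.14) = 2933.2 × 2.4105 ≈ 7070 m/s.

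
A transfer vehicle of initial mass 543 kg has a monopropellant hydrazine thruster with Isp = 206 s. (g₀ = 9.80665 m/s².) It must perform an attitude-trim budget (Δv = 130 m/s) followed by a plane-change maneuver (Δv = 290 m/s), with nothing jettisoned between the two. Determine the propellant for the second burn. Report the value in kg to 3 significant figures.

propellant for the second burn ≈ 68.1 kg

v_e = Isp · g₀ = 206 × 9.80665 = 2020.2 m/s.
After the first burn: m = 543 × exp(−130/2020.2) = 543 × 0.93768 = 509.16 kg.
After the second burn: m = 509.16 × exp(−290/2020.2) = 509.16 × 0.86628 = 441.075 kg.
Second-burn propellant = 509.16 − 441.075 = 68.085 kg.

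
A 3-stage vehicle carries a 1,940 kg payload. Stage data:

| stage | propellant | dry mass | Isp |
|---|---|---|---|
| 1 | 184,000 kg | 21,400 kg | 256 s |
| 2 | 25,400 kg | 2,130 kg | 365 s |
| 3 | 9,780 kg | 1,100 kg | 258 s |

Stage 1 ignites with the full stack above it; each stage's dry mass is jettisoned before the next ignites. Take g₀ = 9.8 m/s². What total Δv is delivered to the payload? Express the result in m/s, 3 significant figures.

Δv ≈ 10700 m/s

Ignition mass of stage 1 = 184,000+21,400 + 25,400+2,130 + 9,780+1,100 + 1,940 = 245,750 kg.
Stage 1: m₀ = 245,750 kg, m_f = 245,750 − 184,000 = 61,750 kg; Δv = 256×9.8×ln(3.98) = 2508.8×1.3812 ≈ 3465 m/s.
Stage 2: m₀ = 40,350 kg, m_f = 40,350 − 25,400 = 14,950 kg; Δv = 365×9.8×ln(2.699) = 3577.0×0.9929 ≈ 3552 m/s.
Stage 3: m₀ = 12,820 kg, m_f = 12,820 − 9,780 = 3,040 kg; Δv = 258×9.8×ln(4.217) = 2528.4×1.4391 ≈ 3639 m/s.
Total Δv = 3465 + 3552 + 3639 = 10656 m/s.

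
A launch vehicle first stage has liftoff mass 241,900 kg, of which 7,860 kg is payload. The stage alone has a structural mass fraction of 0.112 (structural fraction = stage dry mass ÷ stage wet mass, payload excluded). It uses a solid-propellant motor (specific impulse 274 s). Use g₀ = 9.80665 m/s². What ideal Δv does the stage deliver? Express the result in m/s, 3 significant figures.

Stage wet mass = m₀ − payload = 241,900 − 7,860 = 234,040 kg.
Stage dry mass = ε × stage wet mass = 0.112 × 234,040 = 26,212.5 kg.
Burnout mass m_f = stage dry + payload = 26,212.5 + 7,860 = 34,072.5 kg.
v_e = Isp · g₀ = 274 × 9.80665 = 2687.0 m/s.
Using Δv = v_e ln(m₀/m_f): Δv = v_e · ln(241,900/34,072.5) = 2687.0 × ln(7.1) = 2687.0 × 1.9600 ≈ 5267 m/s.

Δv ≈ 5270 m/s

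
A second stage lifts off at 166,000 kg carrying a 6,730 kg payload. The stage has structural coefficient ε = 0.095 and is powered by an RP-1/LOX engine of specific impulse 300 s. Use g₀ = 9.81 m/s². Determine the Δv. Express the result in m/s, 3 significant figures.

Δv ≈ 5970 m/s

Stage wet mass = m₀ − payload = 166,000 − 6,730 = 159,270 kg.
Stage dry mass = ε × stage wet mass = 0.095 × 159,270 = 15,130.7 kg.
Burnout mass m_f = stage dry + payload = 15,130.7 + 6,730 = 21,860.7 kg.
v_e = Isp · g₀ = 300 × 9.81 = 2943.0 m/s.
Δv = v_e · ln(166,000/21,860.7) = 2943.0 × ln(7.594) = 2943.0 × 2.0273 ≈ 5966 m/s.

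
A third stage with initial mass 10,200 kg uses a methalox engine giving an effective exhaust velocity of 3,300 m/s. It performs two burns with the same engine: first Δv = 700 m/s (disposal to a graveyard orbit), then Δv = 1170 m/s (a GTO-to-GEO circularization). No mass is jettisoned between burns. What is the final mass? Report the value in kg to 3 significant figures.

final mass ≈ 5790 kg

After the first burn: m = 10200 × exp(−700/3300.0) = 10200 × 0.80887 = 8,250.47 kg.
After the second burn: m = 8,250.47 × exp(−1170/3300.0) = 8,250.47 × 0.70149 = 5,787.62 kg.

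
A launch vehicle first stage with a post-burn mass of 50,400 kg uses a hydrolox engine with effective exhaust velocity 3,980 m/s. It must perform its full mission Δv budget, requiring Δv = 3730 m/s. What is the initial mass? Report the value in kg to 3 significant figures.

By the Tsiolkovsky rocket equation, m₀/m_f = exp(Δv / v_e) = exp(3730 / 3980.0) = exp(0.9372) = 2.5528.
m₀ = m_f × 2.5528 = 50,400 × 2.5528 = 128,661 kg.

initial mass ≈ 129000 kg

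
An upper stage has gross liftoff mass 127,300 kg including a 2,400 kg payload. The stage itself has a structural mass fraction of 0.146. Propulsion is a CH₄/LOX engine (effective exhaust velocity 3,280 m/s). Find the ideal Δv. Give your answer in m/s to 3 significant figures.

Δv ≈ 5970 m/s

Stage wet mass = m₀ − payload = 127,300 − 2,400 = 124,900 kg.
Stage dry mass = ε × stage wet mass = 0.146 × 124,900 = 18,235.4 kg.
Burnout mass m_f = stage dry + payload = 18,235.4 + 2,400 = 20,635.4 kg.
From the ideal rocket equation, Δv = v_e · ln(127,300/20,635.4) = 3280.0 × ln(6.169) = 3280.0 × 1.8195 ≈ 5968 m/s.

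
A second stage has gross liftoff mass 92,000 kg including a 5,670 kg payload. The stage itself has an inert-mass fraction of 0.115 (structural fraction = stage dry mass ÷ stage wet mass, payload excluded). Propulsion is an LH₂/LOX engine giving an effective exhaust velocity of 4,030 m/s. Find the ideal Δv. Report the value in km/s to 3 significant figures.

Δv ≈ 7.15 km/s

Stage wet mass = m₀ − payload = 92,000 − 5,670 = 86,330 kg.
Stage dry mass = ε × stage wet mass = 0.115 × 86,330 = 9,927.95 kg.
Burnout mass m_f = stage dry + payload = 9,927.95 + 5,670 = 15,597.95 kg.
By the Tsiolkovsky rocket equation, Δv = v_e · ln(92,000/15,597.95) = 4030.0 × ln(5.898) = 4030.0 × 1.7746 ≈ 7152 m/s.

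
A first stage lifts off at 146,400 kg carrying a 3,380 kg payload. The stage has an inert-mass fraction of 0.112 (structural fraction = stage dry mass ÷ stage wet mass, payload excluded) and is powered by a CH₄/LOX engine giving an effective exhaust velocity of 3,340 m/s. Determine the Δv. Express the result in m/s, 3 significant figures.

Δv ≈ 6750 m/s

Stage wet mass = m₀ − payload = 146,400 − 3,380 = 143,020 kg.
Stage dry mass = ε × stage wet mass = 0.112 × 143,020 = 16,018.2 kg.
Burnout mass m_f = stage dry + payload = 16,018.2 + 3,380 = 19,398.2 kg.
From the ideal rocket equation, Δv = v_e · ln(146,400/19,398.2) = 3340.0 × ln(7.547) = 3340.0 × 2.0212 ≈ 6751 m/s.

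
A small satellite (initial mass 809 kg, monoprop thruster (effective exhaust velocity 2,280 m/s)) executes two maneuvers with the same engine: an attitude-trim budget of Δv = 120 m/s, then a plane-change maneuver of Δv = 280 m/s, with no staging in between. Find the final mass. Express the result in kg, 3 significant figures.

After the first burn: m = 809 × exp(−120/2280.0) = 809 × 0.94873 = 767.523 kg.
After the second burn: m = 767.523 × exp(−280/2280.0) = 767.523 × 0.88443 = 678.82 kg.

final mass ≈ 679 kg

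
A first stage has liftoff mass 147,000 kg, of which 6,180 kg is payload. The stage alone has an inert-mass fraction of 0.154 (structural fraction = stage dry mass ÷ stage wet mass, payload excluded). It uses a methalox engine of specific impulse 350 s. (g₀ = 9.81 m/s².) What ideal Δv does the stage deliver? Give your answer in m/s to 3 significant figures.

Stage wet mass = m₀ − payload = 147,000 − 6,180 = 140,820 kg.
Stage dry mass = ε × stage wet mass = 0.154 × 140,820 = 21,686.3 kg.
Burnout mass m_f = stage dry + payload = 21,686.3 + 6,180 = 27,866.3 kg.
v_e = Isp · g₀ = 350 × 9.81 = 3433.5 m/s.
Δv = v_e · ln(147,000/27,866.3) = 3433.5 × ln(5.275) = 3433.5 × 1.6630 ≈ 5710 m/s.

Δv ≈ 5710 m/s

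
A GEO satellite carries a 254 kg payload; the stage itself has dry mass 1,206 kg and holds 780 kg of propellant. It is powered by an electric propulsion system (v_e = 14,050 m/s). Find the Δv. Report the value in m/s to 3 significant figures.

Δv ≈ 6010 m/s

m₀ = payload + dry + propellant = 254 + 1,206 + 780 = 2,240 kg.
m_f = payload + dry = 254 + 1,206 = 1,460 kg.
Using Δv = v_e ln(m₀/m_f): Δv = v_e · ln(m₀/m_f) = 14050.0 × ln(1.534) = 14050.0 × 0.4280 ≈ 6014.0 m/s.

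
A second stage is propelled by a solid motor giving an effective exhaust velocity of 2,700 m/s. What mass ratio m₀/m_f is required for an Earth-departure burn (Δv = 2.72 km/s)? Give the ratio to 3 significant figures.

m₀/m_f = exp(Δv / v_e) = exp(2720 / 2700.0) = exp(1.0074) = 2.7385.

mass ratio ≈ 2.74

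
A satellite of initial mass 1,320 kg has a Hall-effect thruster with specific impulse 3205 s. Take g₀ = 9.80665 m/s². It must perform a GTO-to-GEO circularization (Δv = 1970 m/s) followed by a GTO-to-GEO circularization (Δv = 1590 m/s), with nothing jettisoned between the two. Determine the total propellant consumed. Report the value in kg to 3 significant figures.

v_e = Isp · g₀ = 3205 × 9.80665 = 31430.3 m/s.
After the first burn: m = 1320 × exp(−1970/31430.3) = 1320 × 0.93925 = 1,239.81 kg.
After the second burn: m = 1,239.81 × exp(−1590/31430.3) = 1,239.81 × 0.95067 = 1,178.65 kg.
Total propellant = m₀ − m_final = 1320 − 1,178.65 = 141.35 kg.

total propellant consumed ≈ 141 kg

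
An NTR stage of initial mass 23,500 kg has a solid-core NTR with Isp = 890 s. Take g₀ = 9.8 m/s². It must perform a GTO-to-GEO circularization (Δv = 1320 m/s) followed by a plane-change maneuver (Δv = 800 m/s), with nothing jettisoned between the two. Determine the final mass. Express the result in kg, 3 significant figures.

v_e = Isp · g₀ = 890 × 9.8 = 8722.0 m/s.
After the first burn: m = 23500 × exp(−1320/8722.0) = 23500 × 0.85955 = 20,199.4 kg.
After the second burn: m = 20,199.4 × exp(−800/8722.0) = 20,199.4 × 0.91236 = 18,429.1 kg.

final mass ≈ 18400 kg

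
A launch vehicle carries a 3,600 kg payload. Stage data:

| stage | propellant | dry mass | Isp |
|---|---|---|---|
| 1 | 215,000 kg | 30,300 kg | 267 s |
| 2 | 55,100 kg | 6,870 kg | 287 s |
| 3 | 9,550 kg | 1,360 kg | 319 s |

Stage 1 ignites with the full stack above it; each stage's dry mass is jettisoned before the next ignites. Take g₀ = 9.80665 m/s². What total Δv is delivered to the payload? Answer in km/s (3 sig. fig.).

Δv ≈ 9.83 km/s

Ignition mass of stage 1 = 215,000+30,300 + 55,100+6,870 + 9,550+1,360 + 3,600 = 321,780 kg.
Stage 1: m₀ = 321,780 kg, m_f = 321,780 − 215,000 = 106,780 kg; Δv = 267×9.80665×ln(3.013) = 2618.4×1.1031 ≈ 2888 m/s.
Stage 2: m₀ = 76,480 kg, m_f = 76,480 − 55,100 = 21,380 kg; Δv = 287×9.80665×ln(3.577) = 2814.5×1.2746 ≈ 3587 m/s.
Stage 3: m₀ = 14,510 kg, m_f = 14,510 − 9,550 = 4,960 kg; Δv = 319×9.80665×ln(2.925) = 3128.3×1.0734 ≈ 3358 m/s.
Total Δv = 2888 + 3587 + 3358 = 9833 m/s.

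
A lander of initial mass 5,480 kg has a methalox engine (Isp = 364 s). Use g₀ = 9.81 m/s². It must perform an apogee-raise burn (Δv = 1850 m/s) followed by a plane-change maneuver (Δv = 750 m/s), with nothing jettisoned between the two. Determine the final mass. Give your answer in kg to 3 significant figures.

v_e = Isp · g₀ = 364 × 9.81 = 3570.8 m/s.
After the first burn: m = 5480 × exp(−1850/3570.8) = 5480 × 0.59566 = 3,264.22 kg.
After the second burn: m = 3,264.22 × exp(−750/3570.8) = 3,264.22 × 0.81056 = 2,645.85 kg.

final mass ≈ 2650 kg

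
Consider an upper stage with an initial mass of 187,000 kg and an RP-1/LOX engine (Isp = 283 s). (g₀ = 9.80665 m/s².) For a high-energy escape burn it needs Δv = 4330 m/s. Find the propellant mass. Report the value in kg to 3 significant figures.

propellant mass ≈ 148000 kg

v_e = Isp · g₀ = 283 × 9.80665 = 2775.3 m/s.
m₀/m_f = exp(Δv / v_e) = exp(4330 / 2775.3) = exp(1.5602) = 4.7598.
m_f = 187,000 / 4.7598 = 39,287.4 kg, so propellant = m₀ − m_f = 187,000 − 39,287.4 = 147,712.6 kg.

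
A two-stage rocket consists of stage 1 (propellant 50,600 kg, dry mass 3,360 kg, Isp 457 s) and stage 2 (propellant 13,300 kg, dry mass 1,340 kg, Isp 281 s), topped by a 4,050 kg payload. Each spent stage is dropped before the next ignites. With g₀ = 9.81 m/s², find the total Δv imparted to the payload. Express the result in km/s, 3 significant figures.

Δv ≈ 8.77 km/s

Ignition mass of stage 1 = 50,600+3,360 + 13,300+1,340 + 4,050 = 72,650 kg.
Stage 1: m₀ = 72,650 kg, m_f = 72,650 − 50,600 = 22,050 kg; Δv = 457×9.81×ln(3.295) = 4483.2×1.1923 ≈ 5345 m/s.
Stage 2: m₀ = 18,690 kg, m_f = 18,690 − 13,300 = 5,390 kg; Δv = 281×9.81×ln(3.468) = 2756.6×1.2434 ≈ 3428 m/s.
Total Δv = 5345 + 3428 = 8773 m/s.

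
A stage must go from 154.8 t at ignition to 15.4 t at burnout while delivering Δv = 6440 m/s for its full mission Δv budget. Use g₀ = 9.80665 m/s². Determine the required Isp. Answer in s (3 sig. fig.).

Isp ≈ 285 s

ln(m₀/m_f) = ln(154800/15400) = ln(10.05) = 2.3078.
Using Δv = v_e ln(m₀/m_f): v_e = Δv / ln(m₀/m_f) = 6440 / 2.3078 = 2790.6 m/s.
Isp = v_e / g₀ = 2790.6 / 9.80665 = 284.6 s.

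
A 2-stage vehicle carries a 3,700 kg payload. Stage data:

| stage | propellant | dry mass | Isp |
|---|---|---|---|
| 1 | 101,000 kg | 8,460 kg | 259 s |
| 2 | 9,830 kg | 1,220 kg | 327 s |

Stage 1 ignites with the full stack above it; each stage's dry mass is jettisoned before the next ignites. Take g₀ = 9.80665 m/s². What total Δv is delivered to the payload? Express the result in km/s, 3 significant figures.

Δv ≈ 7.78 km/s

Ignition mass of stage 1 = 101,000+8,460 + 9,830+1,220 + 3,700 = 124,210 kg.
Stage 1: m₀ = 124,210 kg, m_f = 124,210 − 101,000 = 23,210 kg; Δv = 259×9.80665×ln(5.352) = 2539.9×1.6774 ≈ 4260 m/s.
Stage 2: m₀ = 14,750 kg, m_f = 14,750 − 9,830 = 4,920 kg; Δv = 327×9.80665×ln(2.998) = 3206.8×1.0979 ≈ 3521 m/s.
Total Δv = 4260 + 3521 = 7781 m/s.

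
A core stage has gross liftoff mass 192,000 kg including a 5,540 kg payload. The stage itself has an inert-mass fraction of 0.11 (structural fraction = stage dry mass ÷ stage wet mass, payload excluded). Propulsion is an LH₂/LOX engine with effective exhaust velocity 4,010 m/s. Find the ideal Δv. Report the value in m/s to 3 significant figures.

Stage wet mass = m₀ − payload = 192,000 − 5,540 = 186,460 kg.
Stage dry mass = ε × stage wet mass = 0.11 × 186,460 = 20,510.6 kg.
Burnout mass m_f = stage dry + payload = 20,510.6 + 5,540 = 26,050.6 kg.
Δv = v_e · ln(192,000/26,050.6) = 4010.0 × ln(7.37) = 4010.0 × 1.9975 ≈ 8010 m/s.

Δv ≈ 8010 m/s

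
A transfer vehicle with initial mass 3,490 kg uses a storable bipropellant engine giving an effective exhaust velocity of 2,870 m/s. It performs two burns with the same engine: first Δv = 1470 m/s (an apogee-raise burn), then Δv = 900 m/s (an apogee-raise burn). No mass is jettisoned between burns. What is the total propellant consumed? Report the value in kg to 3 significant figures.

After the first burn: m = 3490 × exp(−1470/2870.0) = 3490 × 0.59918 = 2,091.14 kg.
After the second burn: m = 2,091.14 × exp(−900/2870.0) = 2,091.14 × 0.73082 = 1,528.25 kg.
Total propellant = m₀ − m_final = 3490 − 1,528.25 = 1,961.75 kg.

total propellant consumed ≈ 1960 kg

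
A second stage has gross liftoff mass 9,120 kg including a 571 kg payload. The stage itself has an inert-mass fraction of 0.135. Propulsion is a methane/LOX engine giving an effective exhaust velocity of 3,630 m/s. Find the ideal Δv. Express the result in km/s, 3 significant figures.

Stage wet mass = m₀ − payload = 9,120 − 571 = 8,549 kg.
Stage dry mass = ε × stage wet mass = 0.135 × 8,549 = 1,154.12 kg.
Burnout mass m_f = stage dry + payload = 1,154.12 + 571 = 1,725.12 kg.
By the Tsiolkovsky rocket equation, Δv = v_e · ln(9,120/1,725.12) = 3630.0 × ln(5.287) = 3630.0 × 1.6652 ≈ 6045 m/s.

Δv ≈ 6.04 km/s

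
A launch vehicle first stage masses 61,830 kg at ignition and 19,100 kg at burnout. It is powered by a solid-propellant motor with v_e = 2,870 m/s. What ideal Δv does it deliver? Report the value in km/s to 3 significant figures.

Rocket equation: Δv = v_e · ln(m₀/m_f) = 2870.0 × ln(3.237) = 2870.0 × 1.1747 ≈ 3371.4 m/s.

Δv ≈ 3.37 km/s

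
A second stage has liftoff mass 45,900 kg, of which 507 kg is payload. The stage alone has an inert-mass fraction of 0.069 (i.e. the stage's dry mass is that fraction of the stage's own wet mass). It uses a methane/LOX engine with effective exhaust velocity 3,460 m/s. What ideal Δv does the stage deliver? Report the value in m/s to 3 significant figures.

Δv ≈ 8770 m/s

Stage wet mass = m₀ − payload = 45,900 − 507 = 45,393 kg.
Stage dry mass = ε × stage wet mass = 0.069 × 45,393 = 3,132.12 kg.
Burnout mass m_f = stage dry + payload = 3,132.12 + 507 = 3,639.12 kg.
Using Δv = v_e ln(m₀/m_f): Δv = v_e · ln(45,900/3,639.12) = 3460.0 × ln(12.61) = 3460.0 × 2.5347 ≈ 8770 m/s.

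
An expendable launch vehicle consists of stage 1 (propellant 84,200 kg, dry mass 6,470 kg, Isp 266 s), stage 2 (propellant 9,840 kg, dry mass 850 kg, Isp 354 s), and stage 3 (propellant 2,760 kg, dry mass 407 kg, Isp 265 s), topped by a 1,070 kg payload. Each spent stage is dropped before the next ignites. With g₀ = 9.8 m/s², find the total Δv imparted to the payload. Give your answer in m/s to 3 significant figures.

Ignition mass of stage 1 = 84,200+6,470 + 9,840+850 + 2,760+407 + 1,070 = 105,597 kg.
Stage 1: m₀ = 105,597 kg, m_f = 105,597 − 84,200 = 21,397 kg; Δv = 266×9.8×ln(4.935) = 2606.8×1.5964 ≈ 4161 m/s.
Stage 2: m₀ = 14,927 kg, m_f = 14,927 − 9,840 = 5,087 kg; Δv = 354×9.8×ln(2.934) = 3469.2×1.0765 ≈ 3735 m/s.
Stage 3: m₀ = 4,237 kg, m_f = 4,237 − 2,760 = 1,477 kg; Δv = 265×9.8×ln(2.869) = 2597.0×1.0538 ≈ 2737 m/s.
Total Δv = 4161 + 3735 + 2737 = 10633 m/s.

Δv ≈ 10600 m/s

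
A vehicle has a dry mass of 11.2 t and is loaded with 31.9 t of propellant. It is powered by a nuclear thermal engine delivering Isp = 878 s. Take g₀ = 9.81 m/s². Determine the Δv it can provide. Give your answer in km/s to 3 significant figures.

Δv ≈ 11.6 km/s

v_e = Isp · g₀ = 878 × 9.81 = 8613.2 m/s.
m₀ = m_dry + m_prop = 11.2 + 31.9 = 43.1 t.
Δv = v_e · ln(m₀/m_f) = 8613.2 × ln(3.848) = 8613.2 × 1.3476 ≈ 11607.2 m/s.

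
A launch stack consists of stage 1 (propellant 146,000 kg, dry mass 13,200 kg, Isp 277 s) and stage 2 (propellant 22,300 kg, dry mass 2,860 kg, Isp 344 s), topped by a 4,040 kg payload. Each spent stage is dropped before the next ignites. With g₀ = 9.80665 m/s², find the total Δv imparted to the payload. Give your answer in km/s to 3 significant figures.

Ignition mass of stage 1 = 146,000+13,200 + 22,300+2,860 + 4,040 = 188,400 kg.
Stage 1: m₀ = 188,400 kg, m_f = 188,400 − 146,000 = 42,400 kg; Δv = 277×9.80665×ln(4.443) = 2716.4×1.4914 ≈ 4051 m/s.
Stage 2: m₀ = 29,200 kg, m_f = 29,200 − 22,300 = 6,900 kg; Δv = 344×9.80665×ln(4.232) = 3373.5×1.4426 ≈ 4867 m/s.
Total Δv = 4051 + 4867 = 8918 m/s.

Δv ≈ 8.92 km/s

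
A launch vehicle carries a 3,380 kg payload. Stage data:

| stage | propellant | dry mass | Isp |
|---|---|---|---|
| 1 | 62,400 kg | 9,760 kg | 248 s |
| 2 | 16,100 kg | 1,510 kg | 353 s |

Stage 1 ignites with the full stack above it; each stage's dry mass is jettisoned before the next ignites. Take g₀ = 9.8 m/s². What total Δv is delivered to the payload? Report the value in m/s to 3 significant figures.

Δv ≈ 7730 m/s

Ignition mass of stage 1 = 62,400+9,760 + 16,100+1,510 + 3,380 = 93,150 kg.
Stage 1: m₀ = 93,150 kg, m_f = 93,150 − 62,400 = 30,750 kg; Δv = 248×9.8×ln(3.029) = 2430.4×1.1083 ≈ 2694 m/s.
Stage 2: m₀ = 20,990 kg, m_f = 20,990 − 16,100 = 4,890 kg; Δv = 353×9.8×ln(4.292) = 3459.4×1.4569 ≈ 5040 m/s.
Total Δv = 2694 + 5040 = 7734 m/s.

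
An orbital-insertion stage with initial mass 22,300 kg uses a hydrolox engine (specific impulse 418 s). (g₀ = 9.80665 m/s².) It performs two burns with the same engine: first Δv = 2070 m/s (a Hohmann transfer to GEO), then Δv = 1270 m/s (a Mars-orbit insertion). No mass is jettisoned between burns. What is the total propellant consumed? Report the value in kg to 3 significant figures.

v_e = Isp · g₀ = 418 × 9.80665 = 4099.2 m/s.
After the first burn: m = 22300 × exp(−2070/4099.2) = 22300 × 0.60352 = 13,458.5 kg.
After the second burn: m = 13,458.5 × exp(−1270/4099.2) = 13,458.5 × 0.73358 = 9,872.89 kg.
Total propellant = m₀ − m_final = 22300 − 9,872.89 = 12,427.11 kg.

total propellant consumed ≈ 12400 kg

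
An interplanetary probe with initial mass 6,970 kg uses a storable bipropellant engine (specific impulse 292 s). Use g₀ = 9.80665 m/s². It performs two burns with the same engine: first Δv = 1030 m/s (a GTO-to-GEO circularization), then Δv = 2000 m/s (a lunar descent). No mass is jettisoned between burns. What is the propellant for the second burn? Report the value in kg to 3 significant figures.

propellant for the second burn ≈ 2440 kg

v_e = Isp · g₀ = 292 × 9.80665 = 2863.5 m/s.
After the first burn: m = 6970 × exp(−1030/2863.5) = 6970 × 0.69789 = 4,864.29 kg.
After the second burn: m = 4,864.29 × exp(−2000/2863.5) = 4,864.29 × 0.49736 = 2,419.3 kg.
Second-burn propellant = 4,864.29 − 2,419.3 = 2,444.99 kg.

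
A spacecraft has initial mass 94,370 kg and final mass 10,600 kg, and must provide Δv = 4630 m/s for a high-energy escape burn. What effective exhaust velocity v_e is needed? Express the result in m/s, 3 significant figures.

v_e ≈ 2120 m/s

ln(m₀/m_f) = ln(94370/10600) = ln(8.903) = 2.1864.
v_e = Δv / ln(m₀/m_f) = 4630 / 2.1864 = 2117.7 m/s.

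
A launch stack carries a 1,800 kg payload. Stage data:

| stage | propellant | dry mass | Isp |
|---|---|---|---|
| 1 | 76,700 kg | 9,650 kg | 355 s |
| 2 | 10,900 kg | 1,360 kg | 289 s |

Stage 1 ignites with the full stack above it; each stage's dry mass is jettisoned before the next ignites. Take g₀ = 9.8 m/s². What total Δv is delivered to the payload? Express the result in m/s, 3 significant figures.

Ignition mass of stage 1 = 76,700+9,650 + 10,900+1,360 + 1,800 = 100,410 kg.
Stage 1: m₀ = 100,410 kg, m_f = 100,410 − 76,700 = 23,710 kg; Δv = 355×9.8×ln(4.235) = 3479.0×1.4434 ≈ 5021 m/s.
Stage 2: m₀ = 14,060 kg, m_f = 14,060 − 10,900 = 3,160 kg; Δv = 289×9.8×ln(4.449) = 2832.2×1.4928 ≈ 4228 m/s.
Total Δv = 5021 + 4228 = 9249 m/s.

Δv ≈ 9250 m/s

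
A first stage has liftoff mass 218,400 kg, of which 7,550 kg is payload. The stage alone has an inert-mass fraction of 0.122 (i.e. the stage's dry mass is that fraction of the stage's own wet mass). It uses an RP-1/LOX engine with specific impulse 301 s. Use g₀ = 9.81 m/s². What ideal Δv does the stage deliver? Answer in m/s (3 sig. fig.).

Δv ≈ 5560 m/s

Stage wet mass = m₀ − payload = 218,400 − 7,550 = 210,850 kg.
Stage dry mass = ε × stage wet mass = 0.122 × 210,850 = 25,723.7 kg.
Burnout mass m_f = stage dry + payload = 25,723.7 + 7,550 = 33,273.7 kg.
v_e = Isp · g₀ = 301 × 9.81 = 2952.8 m/s.
From the ideal rocket equation, Δv = v_e · ln(218,400/33,273.7) = 2952.8 × ln(6.564) = 2952.8 × 1.8816 ≈ 5556 m/s.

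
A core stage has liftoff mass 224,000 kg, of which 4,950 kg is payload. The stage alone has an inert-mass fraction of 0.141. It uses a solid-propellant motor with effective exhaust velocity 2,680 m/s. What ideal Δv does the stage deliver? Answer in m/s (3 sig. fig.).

Δv ≈ 4910 m/s

Stage wet mass = m₀ − payload = 224,000 − 4,950 = 219,050 kg.
Stage dry mass = ε × stage wet mass = 0.141 × 219,050 = 30,886.1 kg.
Burnout mass m_f = stage dry + payload = 30,886.1 + 4,950 = 35,836.1 kg.
By the Tsiolkovsky rocket equation, Δv = v_e · ln(224,000/35,836.1) = 2680.0 × ln(6.251) = 2680.0 × 1.8327 ≈ 4912 m/s.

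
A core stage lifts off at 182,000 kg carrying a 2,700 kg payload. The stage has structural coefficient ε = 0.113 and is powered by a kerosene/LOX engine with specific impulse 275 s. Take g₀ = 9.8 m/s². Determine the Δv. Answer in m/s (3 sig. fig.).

Stage wet mass = m₀ − payload = 182,000 − 2,700 = 179,300 kg.
Stage dry mass = ε × stage wet mass = 0.113 × 179,300 = 20,260.9 kg.
Burnout mass m_f = stage dry + payload = 20,260.9 + 2,700 = 22,960.9 kg.
v_e = Isp · g₀ = 275 × 9.8 = 2695.0 m/s.
By the Tsiolkovsky rocket equation, Δv = v_e · ln(182,000/22,960.9) = 2695.0 × ln(7.927) = 2695.0 × 2.0702 ≈ 5579 m/s.

Δv ≈ 5580 m/s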